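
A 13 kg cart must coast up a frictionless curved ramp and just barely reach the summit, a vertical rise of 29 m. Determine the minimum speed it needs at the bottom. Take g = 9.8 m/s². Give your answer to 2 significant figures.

v = 24 m/s

At the top it is momentarily at rest, so all KE converts to PE: ½mv² = mgh
v = √(2gh) = √(2 × 9.8 × 29) = 23.84 m/s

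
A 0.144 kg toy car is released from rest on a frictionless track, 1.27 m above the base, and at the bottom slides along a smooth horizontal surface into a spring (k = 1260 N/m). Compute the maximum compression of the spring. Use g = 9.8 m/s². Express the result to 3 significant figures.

At max compression the car is momentarily at rest: mgh = ½kx²
x = √(2mgh/k) = √(2 × 0.144 × 9.8 × 1.27 / 1260) = 0.05334 m

x = 0.0533 m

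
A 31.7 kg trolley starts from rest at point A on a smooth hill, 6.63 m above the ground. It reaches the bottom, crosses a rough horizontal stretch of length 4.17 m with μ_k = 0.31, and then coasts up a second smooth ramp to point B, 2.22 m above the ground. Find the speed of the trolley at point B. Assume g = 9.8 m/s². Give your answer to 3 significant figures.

v = 7.82 m/s

Energy at A: mgh₁ = (31.7)(9.8)(6.63) = 2059.7 J
Friction loss: W_f = μ_k mg d = 401.6 J
At B: ½mv² + mgh₂ = mgh₁ − W_f
½mv² = 2059.7 − 401.6 − 689.67 = 968.42 J
v = √(2 × 968.42/31.7) = 7.817 m/s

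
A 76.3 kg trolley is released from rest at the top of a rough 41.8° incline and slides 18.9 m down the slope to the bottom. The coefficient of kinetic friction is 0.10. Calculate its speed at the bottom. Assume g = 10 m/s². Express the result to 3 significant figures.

Energy: mgh = ½mv² + W_f, with h = L sinθ and W_f = μ_k (mg cosθ) L
mgh = mgL sinθ = (76.3)(10)(18.9)sin41.8° = 9611.9 J
W_f = μ_k mg cosθ · L = (0.10)(76.3)(10)cos41.8°·18.9 = 1075 J
½mv² = 9611.9 − 1075 = 8536.8 J
v = √(2 × 8536.8/76.3) = 14.96 m/s

v = 15.0 m/s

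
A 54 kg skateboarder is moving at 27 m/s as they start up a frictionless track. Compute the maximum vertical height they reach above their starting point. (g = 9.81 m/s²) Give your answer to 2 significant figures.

h = 37 m

By energy conservation, ½mv² = mgh
h = v²/(2g) = 27²/(2 × 9.81) = 37.16 m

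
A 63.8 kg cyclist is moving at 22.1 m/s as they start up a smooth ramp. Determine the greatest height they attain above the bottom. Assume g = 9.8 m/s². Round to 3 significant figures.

h = 24.9 m

Setting KE at the bottom equal to PE gained: ½mv² = mgh
h = v²/(2g) = 22.1²/(2 × 9.8) = 24.92 m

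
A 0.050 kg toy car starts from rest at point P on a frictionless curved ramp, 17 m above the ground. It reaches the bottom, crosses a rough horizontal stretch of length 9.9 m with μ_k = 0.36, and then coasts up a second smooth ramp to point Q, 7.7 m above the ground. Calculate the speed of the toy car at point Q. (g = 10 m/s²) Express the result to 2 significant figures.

v = 11 m/s

Energy at P: mgh₁ = (0.050)(10)(17) = 8.5000 J
Friction loss: W_f = μ_k mg d = 1.782 J
At Q: ½mv² + mgh₂ = mgh₁ − W_f
½mv² = 8.5000 − 1.782 − 3.8500 = 2.8680 J
v = √(2 × 2.8680/0.050) = 10.71 m/s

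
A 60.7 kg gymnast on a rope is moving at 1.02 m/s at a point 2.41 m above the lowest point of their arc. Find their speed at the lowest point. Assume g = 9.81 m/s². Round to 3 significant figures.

Mechanical energy is conserved (no friction): ½mv₀² + mgh = ½mv²
The mass cancels from both sides.
v² = v₀² + 2gh = (1.02)² + 2(9.81)(2.41) = 48.325
v = √48.325 = 6.952 m/s

v = 6.95 m/s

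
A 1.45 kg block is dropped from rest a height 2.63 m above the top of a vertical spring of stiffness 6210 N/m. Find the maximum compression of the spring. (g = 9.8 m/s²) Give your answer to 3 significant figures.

Take the reference level at the top of the uncompressed spring. At max compression the block has fallen H + x and is momentarily at rest:
mg(H + x) = ½kx²
½(6210)x² − (1.45)(9.8)x − (1.45)(9.8)(2.63) = 0
3105x² − 14.21x − 37.37 = 0
x = [14.21 + √(201.9 + 464164)]/(2 × 3105) = 0.1120 m

x = 0.112 m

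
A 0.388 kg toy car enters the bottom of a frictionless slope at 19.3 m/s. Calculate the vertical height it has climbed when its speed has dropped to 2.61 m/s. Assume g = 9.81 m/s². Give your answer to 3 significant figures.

Conservation of energy: ½mv₁² = ½mv₂² + mgh
h = (v₁² − v₂²)/(2g) = (19.3² − 2.61²)/(2 × 9.81) = 18.64 m

h = 18.6 m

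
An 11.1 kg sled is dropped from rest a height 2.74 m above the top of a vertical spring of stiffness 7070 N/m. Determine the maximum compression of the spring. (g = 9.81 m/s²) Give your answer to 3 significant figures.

Take the reference level at the top of the uncompressed spring. At max compression the sled has fallen H + x and is momentarily at rest:
mg(H + x) = ½kx²
½(7070)x² − (11.1)(9.81)x − (11.1)(9.81)(2.74) = 0
3535x² − 108.9x − 298.4 = 0
x = [108.9 + √(11857 + 4.2188e+06)]/(2 × 3535) = 0.3063 m

x = 0.306 m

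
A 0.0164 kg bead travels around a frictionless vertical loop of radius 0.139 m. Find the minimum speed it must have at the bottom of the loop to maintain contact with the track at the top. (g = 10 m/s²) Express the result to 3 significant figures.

At the top: mg = mv_top²/r ⇒ v_top² = gr = 1.390 m²/s²
Energy from bottom to top (height 2r): ½mv_bot² = ½mv_top² + mg(2r)
v_bot² = gr + 4gr = 5gr = 6.950
v_bot = √(5gr) = 2.636 m/s

v = 2.64 m/s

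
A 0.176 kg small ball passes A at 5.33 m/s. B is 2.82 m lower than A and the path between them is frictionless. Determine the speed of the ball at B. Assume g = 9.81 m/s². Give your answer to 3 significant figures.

Mechanical energy is conserved (no friction): ½mv₀² + mgh = ½mv²
v² = v₀² + 2gh = (5.33)² + 2(9.81)(2.82) = 83.737
v = √83.737 = 9.151 m/s

v = 9.15 m/s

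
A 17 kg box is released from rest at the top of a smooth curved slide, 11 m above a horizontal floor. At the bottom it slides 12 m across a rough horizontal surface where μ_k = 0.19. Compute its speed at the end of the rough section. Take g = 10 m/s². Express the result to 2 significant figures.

v = 13 m/s

Energy at the top = energy at the end + work done against friction:
mgh = ½mv² + μ_k m g d
W_f = μ_k mg d = (0.19)(17)(10)(12) = 387.6 J
½mv² = mgh − W_f = 1870.0 − 387.6 = 1482.4 J
v = √(2 × 1482.4/17) = 13.21 m/s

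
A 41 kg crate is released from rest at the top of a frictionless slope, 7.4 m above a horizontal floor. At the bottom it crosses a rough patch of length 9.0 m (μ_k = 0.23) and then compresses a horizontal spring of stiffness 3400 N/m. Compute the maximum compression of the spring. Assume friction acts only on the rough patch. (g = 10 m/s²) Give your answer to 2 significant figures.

Initial energy: E₁ = mgh = (41)(10)(7.4) = 3034.0 J
Friction removes W_f = μ_k mg d = (0.23)(41)(10)(9.0) = 848.7 J
Energy reaching the spring: E = 3034.0 − 848.7 = 2185.3 J
At max compression ½kx² = E ⇒ x = √(2E/k) = √(2 × 2185.3/3400) = 1.134 m

x = 1.1 m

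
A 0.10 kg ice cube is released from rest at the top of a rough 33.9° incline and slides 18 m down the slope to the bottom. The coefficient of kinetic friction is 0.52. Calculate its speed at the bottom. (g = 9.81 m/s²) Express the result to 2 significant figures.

v = 6.7 m/s

Energy: mgh = ½mv² + W_f, with h = L sinθ and W_f = μ_k (mg cosθ) L
mgh = mgL sinθ = (0.10)(9.81)(18)sin33.9° = 9.8487 J
W_f = μ_k mg cosθ · L = (0.52)(0.10)(9.81)cos33.9°·18 = 7.621 J
½mv² = 9.8487 − 7.621 = 2.2274 J
v = √(2 × 2.2274/0.10) = 6.674 m/s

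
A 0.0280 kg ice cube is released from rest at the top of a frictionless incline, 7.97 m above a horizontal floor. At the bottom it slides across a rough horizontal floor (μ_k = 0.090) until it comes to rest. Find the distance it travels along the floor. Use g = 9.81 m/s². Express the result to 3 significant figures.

Energy at the top = energy at the end + work done against friction:
At rest all PE has been dissipated by friction: mgh = μ_k m g d
d = h/μ_k = 7.97/0.090 = 88.56 m

d = 88.6 m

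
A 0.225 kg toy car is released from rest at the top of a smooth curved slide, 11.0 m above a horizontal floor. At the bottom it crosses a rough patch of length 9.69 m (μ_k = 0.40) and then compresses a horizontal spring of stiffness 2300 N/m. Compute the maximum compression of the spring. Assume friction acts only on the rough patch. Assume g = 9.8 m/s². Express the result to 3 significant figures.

x = 0.117 m

Initial energy: E₁ = mgh = (0.225)(9.8)(11.0) = 24.255 J
Friction removes W_f = μ_k mg d = (0.40)(0.225)(9.8)(9.69) = 8.547 J
Energy reaching the spring: E = 24.255 − 8.547 = 15.708 J
At max compression ½kx² = E ⇒ x = √(2E/k) = √(2 × 15.708/2300) = 0.1169 m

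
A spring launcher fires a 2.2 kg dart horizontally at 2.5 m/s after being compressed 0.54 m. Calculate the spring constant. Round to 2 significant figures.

½kx² = ½mv²
k = mv²/x² = (2.2)(2.5)²/(0.54)² = 47.15 N/m

k = 47 N/m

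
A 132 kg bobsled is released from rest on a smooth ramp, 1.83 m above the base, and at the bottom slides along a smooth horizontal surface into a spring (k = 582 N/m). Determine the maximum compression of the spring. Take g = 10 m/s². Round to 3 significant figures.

Energy conservation (no friction) from release to max compression: mgh = ½kx²
x = √(2mgh/k) = √(2 × 132 × 10 × 1.83 / 582) = 2.881 m

x = 2.88 m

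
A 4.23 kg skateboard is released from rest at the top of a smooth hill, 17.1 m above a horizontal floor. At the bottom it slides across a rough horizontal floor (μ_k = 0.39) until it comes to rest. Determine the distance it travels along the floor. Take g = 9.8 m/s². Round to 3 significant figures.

Energy bookkeeping (friction removes W_f = μ_k N d):
At rest all PE has been dissipated by friction: mgh = μ_k m g d
d = h/μ_k = 17.1/0.39 = 43.85 m

d = 43.8 m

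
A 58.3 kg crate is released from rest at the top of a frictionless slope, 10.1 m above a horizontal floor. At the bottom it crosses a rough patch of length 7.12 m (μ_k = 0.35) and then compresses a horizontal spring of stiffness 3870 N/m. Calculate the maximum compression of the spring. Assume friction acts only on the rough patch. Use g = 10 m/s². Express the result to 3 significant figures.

x = 1.51 m

Initial energy: E₁ = mgh = (58.3)(10)(10.1) = 5888.3 J
Friction removes W_f = μ_k mg d = (0.35)(58.3)(10)(7.12) = 1453 J
Energy reaching the spring: E = 5888.3 − 1453 = 4435.5 J
At max compression ½kx² = E ⇒ x = √(2E/k) = √(2 × 4435.5/3870) = 1.514 m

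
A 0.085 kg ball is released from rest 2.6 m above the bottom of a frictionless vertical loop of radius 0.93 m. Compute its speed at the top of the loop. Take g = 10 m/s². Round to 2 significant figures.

v = 3.8 m/s

Energy conservation: mgh = ½mv_top² + mg(2r)
v_top² = 2g(h − 2r) = 2(10)(2.6 − 1.860) = 14.80
v_top = 3.847 m/s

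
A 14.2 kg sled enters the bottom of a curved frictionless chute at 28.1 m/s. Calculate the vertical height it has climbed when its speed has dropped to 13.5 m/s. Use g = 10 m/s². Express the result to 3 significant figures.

Energy balance between the two points: ½mv₁² = ½mv₂² + mgh
h = (v₁² − v₂²)/(2g) = (28.1² − 13.5²)/(2 × 10) = 30.37 m

h = 30.4 m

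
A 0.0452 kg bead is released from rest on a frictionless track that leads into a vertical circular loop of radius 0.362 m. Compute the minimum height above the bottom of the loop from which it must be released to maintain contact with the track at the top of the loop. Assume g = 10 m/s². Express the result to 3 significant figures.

h = 0.905 m

At the top, for minimum speed gravity alone supplies the centripetal force: mg = mv_top²/r ⇒ v_top² = gr = 3.620 m²/s²
Energy conservation from release height h to the top (height 2r): mgh = ½mv_top² + mg(2r)
h = v_top²/(2g) + 2r = r/2 + 2r = 5r/2 = 0.9050 m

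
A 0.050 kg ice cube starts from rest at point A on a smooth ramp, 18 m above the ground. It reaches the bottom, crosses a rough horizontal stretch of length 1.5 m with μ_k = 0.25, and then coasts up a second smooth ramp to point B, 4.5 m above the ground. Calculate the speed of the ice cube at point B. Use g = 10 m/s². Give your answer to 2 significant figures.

v = 16 m/s

Energy at A: mgh₁ = (0.050)(10)(18) = 9.0000 J
Friction loss: W_f = μ_k mg d = 0.1875 J
At B: ½mv² + mgh₂ = mgh₁ − W_f
½mv² = 9.0000 − 0.1875 − 2.2500 = 6.5625 J
v = √(2 × 6.5625/0.050) = 16.20 m/s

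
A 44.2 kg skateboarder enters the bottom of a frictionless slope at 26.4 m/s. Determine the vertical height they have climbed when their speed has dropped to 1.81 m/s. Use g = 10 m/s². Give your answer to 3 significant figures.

h = 34.7 m

Conservation of energy: ½mv₁² = ½mv₂² + mgh
h = (v₁² − v₂²)/(2g) = (26.4² − 1.81²)/(2 × 10) = 34.68 m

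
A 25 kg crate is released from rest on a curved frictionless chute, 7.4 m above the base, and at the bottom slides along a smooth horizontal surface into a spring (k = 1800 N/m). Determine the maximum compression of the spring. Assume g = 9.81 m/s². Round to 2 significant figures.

At max compression the crate is momentarily at rest: mgh = ½kx²
x = √(2mgh/k) = √(2 × 25 × 9.81 × 7.4 / 1800) = 1.420 m

x = 1.4 m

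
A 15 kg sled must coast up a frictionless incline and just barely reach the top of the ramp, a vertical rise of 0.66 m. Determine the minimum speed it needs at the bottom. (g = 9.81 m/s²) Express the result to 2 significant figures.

At the top it is momentarily at rest, so all KE converts to PE: ½mv² = mgh
v = √(2gh) = √(2 × 9.81 × 0.66) = 3.598 m/s

v = 3.6 m/s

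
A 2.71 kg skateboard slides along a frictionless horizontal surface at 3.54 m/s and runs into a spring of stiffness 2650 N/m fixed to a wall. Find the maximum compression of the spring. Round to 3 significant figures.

Conservation of energy between contact and max compression: ½mv² = ½kx²
x = v√(m/k) = 3.54 × √(2.71/2650) = 0.1132 m

x = 0.113 m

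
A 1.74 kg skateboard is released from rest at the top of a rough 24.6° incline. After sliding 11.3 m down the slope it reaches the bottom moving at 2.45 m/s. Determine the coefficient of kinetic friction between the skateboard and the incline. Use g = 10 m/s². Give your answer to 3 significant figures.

μ_k = 0.429

Energy balance down the incline: mg L sinθ − ½mv² = μ_k (mg cosθ) L
mgL sinθ = 81.849 J; ½mv² = 5.2222 J
W_f = 81.849 − 5.2222 = 76.63 J
μ_k = W_f/(mg cosθ · L) = 76.63/(15.82 × 11.3) = 0.4286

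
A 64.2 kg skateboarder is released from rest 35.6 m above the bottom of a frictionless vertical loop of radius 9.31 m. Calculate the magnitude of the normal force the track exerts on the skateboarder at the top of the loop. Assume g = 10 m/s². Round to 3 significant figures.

N = 1700 N

Energy from release to top (height 2r): mgh = ½mv_top² + mg(2r)
v_top² = 2g(h − 2r) = 2(10)(35.6 − 18.62) = 339.60 m²/s²
At the top, both N and weight point toward the centre: N + mg = mv_top²/r
N = m(v_top²/r − g) = 64.2(339.60/9.31 − 10) = 1700 N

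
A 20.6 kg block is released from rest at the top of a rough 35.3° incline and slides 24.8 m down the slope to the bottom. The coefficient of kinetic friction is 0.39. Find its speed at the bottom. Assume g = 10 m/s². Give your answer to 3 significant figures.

v = 11.3 m/s

Taking the bottom as reference, mgh = ½mv² + μ_k N L with h = L sinθ, N = mg cosθ:
mgh = mgL sinθ = (20.6)(10)(24.8)sin35.3° = 2952.2 J
W_f = μ_k mg cosθ · L = (0.39)(20.6)(10)cos35.3°·24.8 = 1626 J
½mv² = 2952.2 − 1626 = 1326.1 J
v = √(2 × 1326.1/20.6) = 11.35 m/s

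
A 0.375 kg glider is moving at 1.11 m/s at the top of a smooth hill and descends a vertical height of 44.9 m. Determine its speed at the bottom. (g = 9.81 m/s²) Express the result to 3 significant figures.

v = 29.7 m/s

Mechanical energy is conserved (no friction): ½mv₀² + mgh = ½mv²
The mass cancels from both sides.
v² = v₀² + 2gh = (1.11)² + 2(9.81)(44.9) = 882.17
v = √882.17 = 29.70 m/s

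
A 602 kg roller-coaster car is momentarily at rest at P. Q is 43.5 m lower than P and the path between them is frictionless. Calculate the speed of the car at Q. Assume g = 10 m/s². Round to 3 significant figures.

v = 29.5 m/s

By conservation of mechanical energy, mgh = ½mv²
v = √(2gh) = √(2 × 10 × 43.5) = √870.00 = 29.50 m/s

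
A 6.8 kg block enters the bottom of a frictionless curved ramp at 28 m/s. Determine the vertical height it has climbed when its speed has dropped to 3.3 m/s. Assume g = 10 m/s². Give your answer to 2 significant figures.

h = 39 m

Energy balance between the two points: ½mv₁² = ½mv₂² + mgh
h = (v₁² − v₂²)/(2g) = (28² − 3.3²)/(2 × 10) = 38.66 m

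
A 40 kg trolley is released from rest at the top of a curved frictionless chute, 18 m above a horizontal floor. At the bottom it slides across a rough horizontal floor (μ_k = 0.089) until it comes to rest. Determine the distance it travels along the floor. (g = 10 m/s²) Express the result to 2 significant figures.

Energy bookkeeping (friction removes W_f = μ_k N d):
At rest all PE has been dissipated by friction: mgh = μ_k m g d
d = h/μ_k = 18/0.089 = 202.2 m

d = 200 m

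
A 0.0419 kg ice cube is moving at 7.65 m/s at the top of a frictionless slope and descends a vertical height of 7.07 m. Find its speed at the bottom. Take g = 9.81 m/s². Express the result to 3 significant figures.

Energy conservation between the two points: ½mv₀² + mgh = ½mv²
The mass cancels from both sides.
v² = v₀² + 2gh = (7.65)² + 2(9.81)(7.07) = 197.24
v = √197.24 = 14.04 m/s

v = 14.0 m/s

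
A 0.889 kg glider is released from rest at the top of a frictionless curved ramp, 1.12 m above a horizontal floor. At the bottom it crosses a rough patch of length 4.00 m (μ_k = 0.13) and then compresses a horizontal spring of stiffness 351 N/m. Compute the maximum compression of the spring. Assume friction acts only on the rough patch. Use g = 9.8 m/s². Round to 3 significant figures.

x = 0.173 m

Initial energy: E₁ = mgh = (0.889)(9.8)(1.12) = 9.7577 J
Friction removes W_f = μ_k mg d = (0.13)(0.889)(9.8)(4.00) = 4.530 J
Energy reaching the spring: E = 9.7577 − 4.530 = 5.2273 J
At max compression ½kx² = E ⇒ x = √(2E/k) = √(2 × 5.2273/351) = 0.1726 m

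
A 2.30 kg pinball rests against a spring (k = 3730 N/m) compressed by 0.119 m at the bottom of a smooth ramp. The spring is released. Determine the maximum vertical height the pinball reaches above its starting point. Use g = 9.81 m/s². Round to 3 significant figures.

h = 1.17 m

All spring PE becomes gravitational PE at the highest point: ½kx² = mgh
h = kx²/(2mg) = (3730)(0.119)²/(2 × 2.30 × 9.81) = 1.171 m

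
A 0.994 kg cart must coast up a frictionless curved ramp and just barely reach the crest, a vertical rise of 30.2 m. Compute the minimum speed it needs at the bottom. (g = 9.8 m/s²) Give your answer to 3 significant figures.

v = 24.3 m/s

At the top it is momentarily at rest, so all KE converts to PE: ½mv² = mgh
v = √(2gh) = √(2 × 9.8 × 30.2) = 24.33 m/s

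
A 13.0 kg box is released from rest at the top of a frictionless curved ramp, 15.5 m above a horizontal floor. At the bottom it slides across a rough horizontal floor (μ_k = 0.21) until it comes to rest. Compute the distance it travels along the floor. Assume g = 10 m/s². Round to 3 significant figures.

d = 73.8 m

Applying the work–energy principle:
At rest all PE has been dissipated by friction: mgh = μ_k m g d
d = h/μ_k = 15.5/0.21 = 73.81 m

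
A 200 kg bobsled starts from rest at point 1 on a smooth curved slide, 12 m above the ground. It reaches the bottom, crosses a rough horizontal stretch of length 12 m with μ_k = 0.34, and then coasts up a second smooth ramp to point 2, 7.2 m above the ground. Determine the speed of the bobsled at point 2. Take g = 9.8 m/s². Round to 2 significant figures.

Energy at 1: mgh₁ = (200)(9.8)(12) = 23520 J
Friction loss: W_f = μ_k mg d = 7997 J
At 2: ½mv² + mgh₂ = mgh₁ − W_f
½mv² = 23520 − 7997 − 14112 = 1411.2 J
v = √(2 × 1411.2/200) = 3.757 m/s

v = 3.8 m/s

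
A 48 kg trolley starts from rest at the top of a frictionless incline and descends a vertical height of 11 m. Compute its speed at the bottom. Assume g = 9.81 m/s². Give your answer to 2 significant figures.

Energy conservation between the two points: mgh = ½mv²
The mass cancels from both sides.
v = √(2gh) = √(2 × 9.81 × 11) = √215.82 = 14.69 m/s

v = 15 m/s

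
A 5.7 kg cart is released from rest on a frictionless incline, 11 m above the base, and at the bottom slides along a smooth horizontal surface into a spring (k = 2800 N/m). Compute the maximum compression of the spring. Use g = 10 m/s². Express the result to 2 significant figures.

x = 0.67 m

Gravitational PE at the top equals spring PE at max compression: mgh = ½kx²
x = √(2mgh/k) = √(2 × 5.7 × 10 × 11 / 2800) = 0.6692 m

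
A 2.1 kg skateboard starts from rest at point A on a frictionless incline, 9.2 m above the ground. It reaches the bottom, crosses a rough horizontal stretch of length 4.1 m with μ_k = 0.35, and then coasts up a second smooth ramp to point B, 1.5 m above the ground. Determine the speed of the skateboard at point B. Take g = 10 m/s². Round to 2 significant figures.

v = 11 m/s

Energy at A: mgh₁ = (2.1)(10)(9.2) = 193.20 J
Friction loss: W_f = μ_k mg d = 30.13 J
At B: ½mv² + mgh₂ = mgh₁ − W_f
½mv² = 193.20 − 30.13 − 31.500 = 131.57 J
v = √(2 × 131.57/2.1) = 11.19 m/s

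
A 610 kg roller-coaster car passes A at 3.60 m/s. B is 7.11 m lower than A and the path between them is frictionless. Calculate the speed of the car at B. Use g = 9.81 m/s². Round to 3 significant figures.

Equating total energy at the two states: ½mv₀² + mgh = ½mv²
The mass cancels from both sides.
v² = v₀² + 2gh = (3.60)² + 2(9.81)(7.11) = 152.46
v = √152.46 = 12.35 m/s

v = 12.3 m/s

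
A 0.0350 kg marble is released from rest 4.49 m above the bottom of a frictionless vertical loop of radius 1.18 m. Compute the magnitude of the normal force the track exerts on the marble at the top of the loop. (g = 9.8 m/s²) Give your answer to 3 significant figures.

N = 0.895 N

Energy from release to top (height 2r): mgh = ½mv_top² + mg(2r)
v_top² = 2g(h − 2r) = 2(9.8)(4.49 − 2.360) = 41.748 m²/s²
At the top, both N and weight point toward the centre: N + mg = mv_top²/r
N = m(v_top²/r − g) = 0.0350(41.748/1.18 − 9.8) = 0.8953 N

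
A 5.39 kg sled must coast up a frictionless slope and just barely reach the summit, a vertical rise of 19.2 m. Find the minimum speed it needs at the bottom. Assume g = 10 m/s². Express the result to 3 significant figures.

v = 19.6 m/s

At the top it is momentarily at rest, so all KE converts to PE: ½mv² = mgh
v = √(2gh) = √(2 × 10 × 19.2) = 19.60 m/s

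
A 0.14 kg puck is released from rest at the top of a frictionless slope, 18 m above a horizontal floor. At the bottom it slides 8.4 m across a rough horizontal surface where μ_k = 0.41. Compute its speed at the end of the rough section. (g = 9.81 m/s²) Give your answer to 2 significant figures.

Applying the work–energy principle:
mgh = ½mv² + μ_k m g d
W_f = μ_k mg d = (0.41)(0.14)(9.81)(8.4) = 4.730 J
½mv² = mgh − W_f = 24.721 − 4.730 = 19.991 J
v = √(2 × 19.991/0.14) = 16.90 m/s

v = 17 m/s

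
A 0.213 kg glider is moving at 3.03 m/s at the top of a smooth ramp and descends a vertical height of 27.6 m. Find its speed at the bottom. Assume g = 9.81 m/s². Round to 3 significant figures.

v = 23.5 m/s

Energy conservation between the two points: ½mv₀² + mgh = ½mv²
The mass cancels from both sides.
v² = v₀² + 2gh = (3.03)² + 2(9.81)(27.6) = 550.69
v = √550.69 = 23.47 m/s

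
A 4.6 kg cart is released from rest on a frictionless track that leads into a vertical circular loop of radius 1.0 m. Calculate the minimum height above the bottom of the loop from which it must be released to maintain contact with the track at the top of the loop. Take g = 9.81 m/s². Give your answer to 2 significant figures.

h = 2.5 m

At the top, for minimum speed gravity alone supplies the centripetal force: mg = mv_top²/r ⇒ v_top² = gr = 9.810 m²/s²
Energy conservation from release height h to the top (height 2r): mgh = ½mv_top² + mg(2r)
h = v_top²/(2g) + 2r = r/2 + 2r = 5r/2 = 2.500 m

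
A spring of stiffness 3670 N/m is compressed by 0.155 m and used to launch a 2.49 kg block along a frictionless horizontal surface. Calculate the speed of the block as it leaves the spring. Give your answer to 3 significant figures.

The block leaves the spring when the spring is at natural length, so ½kx² = ½mv²
v = x√(k/m) = 0.155 × √(3670/2.49) = 5.951 m/s

v = 5.95 m/s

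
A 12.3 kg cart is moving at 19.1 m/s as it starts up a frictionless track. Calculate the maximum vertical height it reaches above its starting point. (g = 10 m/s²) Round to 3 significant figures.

h = 18.2 m

Setting KE at the bottom equal to PE gained: ½mv² = mgh
h = v²/(2g) = 19.1²/(2 × 10) = 18.24 m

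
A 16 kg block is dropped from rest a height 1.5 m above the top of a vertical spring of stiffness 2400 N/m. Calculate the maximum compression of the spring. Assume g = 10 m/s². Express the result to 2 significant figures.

Let x be the compression. The total drop is H + x, and the block is instantaneously at rest at max compression, so energy conservation gives:
mg(H + x) = ½kx²
½(2400)x² − (16)(10)x − (16)(10)(1.5) = 0
1200x² − 160.0x − 240.0 = 0
x = [160.0 + √(25600 + 1.1520e+06)]/(2 × 1200) = 0.5188 m

x = 0.52 m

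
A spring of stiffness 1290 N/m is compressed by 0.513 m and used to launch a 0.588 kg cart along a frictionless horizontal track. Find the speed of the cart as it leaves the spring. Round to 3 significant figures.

v = 24.0 m/s

The cart leaves the spring when the spring is at natural length, so ½kx² = ½mv²
v = x√(k/m) = 0.513 × √(1290/0.588) = 24.03 m/s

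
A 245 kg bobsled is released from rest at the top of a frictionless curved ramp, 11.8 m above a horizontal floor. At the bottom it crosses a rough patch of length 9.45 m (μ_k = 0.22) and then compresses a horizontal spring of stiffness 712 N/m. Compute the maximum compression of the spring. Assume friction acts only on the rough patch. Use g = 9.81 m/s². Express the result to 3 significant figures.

Initial energy: E₁ = mgh = (245)(9.81)(11.8) = 28361 J
Friction removes W_f = μ_k mg d = (0.22)(245)(9.81)(9.45) = 4997 J
Energy reaching the spring: E = 28361 − 4997 = 23364 J
At max compression ½kx² = E ⇒ x = √(2E/k) = √(2 × 23364/712) = 8.101 m

x = 8.10 m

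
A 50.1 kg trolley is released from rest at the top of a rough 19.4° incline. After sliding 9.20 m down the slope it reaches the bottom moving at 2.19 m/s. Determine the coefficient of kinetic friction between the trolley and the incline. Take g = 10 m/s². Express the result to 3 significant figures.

μ_k = 0.325

mgh = ½mv² + μ_k (mg cosθ) L, with h = L sinθ
mgL sinθ = 1531.0 J; ½mv² = 120.14 J
W_f = 1531.0 − 120.14 = 1411 J
μ_k = W_f/(mg cosθ · L) = 1411/(472.6 × 9.20) = 0.3245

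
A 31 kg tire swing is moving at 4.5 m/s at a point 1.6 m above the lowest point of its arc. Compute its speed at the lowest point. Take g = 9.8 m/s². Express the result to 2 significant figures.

v = 7.2 m/s

Mechanical energy is conserved (no friction): ½mv₀² + mgh = ½mv²
v² = v₀² + 2gh = (4.5)² + 2(9.8)(1.6) = 51.610
v = √51.610 = 7.184 m/s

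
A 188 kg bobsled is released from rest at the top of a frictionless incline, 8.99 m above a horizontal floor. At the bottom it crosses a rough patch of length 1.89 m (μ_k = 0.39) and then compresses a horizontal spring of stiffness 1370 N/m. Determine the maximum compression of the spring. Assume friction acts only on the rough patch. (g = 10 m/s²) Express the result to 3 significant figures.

x = 4.76 m

Initial energy: E₁ = mgh = (188)(10)(8.99) = 16901 J
Friction removes W_f = μ_k mg d = (0.39)(188)(10)(1.89) = 1386 J
Energy reaching the spring: E = 16901 − 1386 = 15515 J
At max compression ½kx² = E ⇒ x = √(2E/k) = √(2 × 15515/1370) = 4.759 m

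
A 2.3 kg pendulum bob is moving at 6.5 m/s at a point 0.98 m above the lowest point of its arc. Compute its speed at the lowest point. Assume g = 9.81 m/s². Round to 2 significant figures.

v = 7.8 m/s

Equating total energy at the two states: ½mv₀² + mgh = ½mv²
The mass cancels from both sides.
v² = v₀² + 2gh = (6.5)² + 2(9.81)(0.98) = 61.478
v = √61.478 = 7.841 m/s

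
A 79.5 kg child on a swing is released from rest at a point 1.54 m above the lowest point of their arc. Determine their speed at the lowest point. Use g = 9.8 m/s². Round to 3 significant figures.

v = 5.49 m/s

Equating total energy at the two states: mgh = ½mv²
v = √(2gh) = √(2 × 9.8 × 1.54) = √30.184 = 5.494 m/s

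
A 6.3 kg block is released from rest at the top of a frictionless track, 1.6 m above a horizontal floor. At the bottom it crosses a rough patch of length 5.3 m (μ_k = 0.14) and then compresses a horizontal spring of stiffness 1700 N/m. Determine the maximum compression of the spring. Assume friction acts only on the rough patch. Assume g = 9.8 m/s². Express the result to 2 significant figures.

Initial energy: E₁ = mgh = (6.3)(9.8)(1.6) = 98.784 J
Friction removes W_f = μ_k mg d = (0.14)(6.3)(9.8)(5.3) = 45.81 J
Energy reaching the spring: E = 98.784 − 45.81 = 52.973 J
At max compression ½kx² = E ⇒ x = √(2E/k) = √(2 × 52.973/1700) = 0.2496 m

x = 0.25 m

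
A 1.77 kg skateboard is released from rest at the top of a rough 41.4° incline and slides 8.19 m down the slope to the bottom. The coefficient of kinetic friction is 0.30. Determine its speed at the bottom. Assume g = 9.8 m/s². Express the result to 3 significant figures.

Work–energy: mg(L sinθ) − μ_k(mg cosθ)L = ½mv²
mgh = mgL sinθ = (1.77)(9.8)(8.19)sin41.4° = 93.948 J
W_f = μ_k mg cosθ · L = (0.30)(1.77)(9.8)cos41.4°·8.19 = 31.97 J
½mv² = 93.948 − 31.97 = 61.979 J
v = √(2 × 61.979/1.77) = 8.369 m/s

v = 8.37 m/s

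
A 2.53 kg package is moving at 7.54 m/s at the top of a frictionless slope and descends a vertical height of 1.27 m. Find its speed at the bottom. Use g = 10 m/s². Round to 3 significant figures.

v = 9.07 m/s

Energy conservation between the two points: ½mv₀² + mgh = ½mv²
v² = v₀² + 2gh = (7.54)² + 2(10)(1.27) = 82.252
v = √82.252 = 9.069 m/s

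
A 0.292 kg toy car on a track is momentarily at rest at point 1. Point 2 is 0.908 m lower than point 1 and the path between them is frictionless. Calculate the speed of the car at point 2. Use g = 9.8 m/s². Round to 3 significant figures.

v = 4.22 m/s

Equating total energy at the two states: mgh = ½mv²
The mass cancels from both sides.
v = √(2gh) = √(2 × 9.8 × 0.908) = √17.797 = 4.219 m/s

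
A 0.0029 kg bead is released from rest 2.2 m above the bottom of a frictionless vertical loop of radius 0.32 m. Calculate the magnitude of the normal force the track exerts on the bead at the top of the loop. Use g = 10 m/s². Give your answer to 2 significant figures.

Energy from release to top (height 2r): mgh = ½mv_top² + mg(2r)
v_top² = 2g(h − 2r) = 2(10)(2.2 − 0.6400) = 31.200 m²/s²
At the top, both N and weight point toward the centre: N + mg = mv_top²/r
N = m(v_top²/r − g) = 0.0029(31.200/0.32 − 10) = 0.2537 N

N = 0.25 N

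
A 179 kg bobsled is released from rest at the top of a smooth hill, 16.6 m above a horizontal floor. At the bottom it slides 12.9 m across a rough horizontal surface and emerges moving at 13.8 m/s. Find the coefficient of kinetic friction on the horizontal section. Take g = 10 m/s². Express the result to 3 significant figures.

Energy bookkeeping (friction removes W_f = μ_k N d):
mgh = ½mv² + μ_k m g d
mgh = 29714 J; ½mv² = 17044 J
W_f = 29714 − 17044 = 12670 J
μ_k = W_f/(mg·d) = 12670/(1790 × 12.9) = 0.5487

μ_k = 0.549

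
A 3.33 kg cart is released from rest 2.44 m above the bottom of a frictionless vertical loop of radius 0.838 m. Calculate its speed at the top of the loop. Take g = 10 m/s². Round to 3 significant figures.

v = 3.91 m/s

Energy conservation: mgh = ½mv_top² + mg(2r)
v_top² = 2g(h − 2r) = 2(10)(2.44 − 1.676) = 15.28
v_top = 3.909 m/s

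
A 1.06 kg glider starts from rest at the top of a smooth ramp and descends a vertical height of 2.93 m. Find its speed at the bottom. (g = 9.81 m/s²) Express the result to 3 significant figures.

By conservation of mechanical energy, mgh = ½mv²
v = √(2gh) = √(2 × 9.81 × 2.93) = √57.487 = 7.582 m/s

v = 7.58 m/s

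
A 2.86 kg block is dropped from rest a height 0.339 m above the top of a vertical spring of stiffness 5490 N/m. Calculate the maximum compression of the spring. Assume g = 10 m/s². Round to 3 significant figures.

x = 0.0649 m

Take the reference level at the top of the uncompressed spring. At max compression the block has fallen H + x and is momentarily at rest:
mg(H + x) = ½kx²
½(5490)x² − (2.86)(10)x − (2.86)(10)(0.339) = 0
2745x² − 28.60x − 9.695 = 0
x = [28.60 + √(818.0 + 106455)]/(2 × 2745) = 0.06487 m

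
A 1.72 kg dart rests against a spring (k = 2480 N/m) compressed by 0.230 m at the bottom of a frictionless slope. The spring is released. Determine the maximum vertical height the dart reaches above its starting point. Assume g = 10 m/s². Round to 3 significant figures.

Energy conservation from release to the highest point: ½kx² = mgh
h = kx²/(2mg) = (2480)(0.230)²/(2 × 1.72 × 10) = 3.814 m

h = 3.81 m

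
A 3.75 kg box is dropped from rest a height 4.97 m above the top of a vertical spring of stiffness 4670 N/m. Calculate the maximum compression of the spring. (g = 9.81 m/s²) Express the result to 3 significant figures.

Let x be the compression. The total drop is H + x, and the box is instantaneously at rest at max compression, so energy conservation gives:
mg(H + x) = ½kx²
½(4670)x² − (3.75)(9.81)x − (3.75)(9.81)(4.97) = 0
2335x² − 36.79x − 182.8 = 0
x = [36.79 + √(1353 + 1.7077e+06)]/(2 × 2335) = 0.2878 m

x = 0.288 m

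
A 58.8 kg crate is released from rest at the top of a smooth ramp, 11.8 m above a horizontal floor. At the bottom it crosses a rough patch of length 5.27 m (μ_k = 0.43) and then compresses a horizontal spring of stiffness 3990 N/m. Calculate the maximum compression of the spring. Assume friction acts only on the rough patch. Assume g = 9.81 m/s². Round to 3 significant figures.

x = 1.66 m

Initial energy: E₁ = mgh = (58.8)(9.81)(11.8) = 6806.6 J
Friction removes W_f = μ_k mg d = (0.43)(58.8)(9.81)(5.27) = 1307 J
Energy reaching the spring: E = 6806.6 − 1307 = 5499.4 J
At max compression ½kx² = E ⇒ x = √(2E/k) = √(2 × 5499.4/3990) = 1.660 m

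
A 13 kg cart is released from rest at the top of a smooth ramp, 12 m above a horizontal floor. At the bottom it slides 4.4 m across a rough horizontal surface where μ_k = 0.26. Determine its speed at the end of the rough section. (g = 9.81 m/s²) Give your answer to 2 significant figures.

Energy at the top = energy at the end + work done against friction:
mgh = ½mv² + μ_k m g d
W_f = μ_k mg d = (0.26)(13)(9.81)(4.4) = 145.9 J
½mv² = mgh − W_f = 1530.4 − 145.9 = 1384.5 J
v = √(2 × 1384.5/13) = 14.59 m/s

v = 15 m/s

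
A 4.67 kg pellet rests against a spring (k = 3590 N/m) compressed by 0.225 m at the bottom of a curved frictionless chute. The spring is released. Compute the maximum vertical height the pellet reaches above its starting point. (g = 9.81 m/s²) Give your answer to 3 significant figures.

h = 1.98 m

All spring PE becomes gravitational PE at the highest point: ½kx² = mgh
h = kx²/(2mg) = (3590)(0.225)²/(2 × 4.67 × 9.81) = 1.984 m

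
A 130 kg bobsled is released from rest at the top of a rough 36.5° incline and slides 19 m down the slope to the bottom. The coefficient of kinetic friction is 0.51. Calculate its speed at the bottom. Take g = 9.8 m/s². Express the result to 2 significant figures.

Energy: mgh = ½mv² + W_f, with h = L sinθ and W_f = μ_k (mg cosθ) L
mgh = mgL sinθ = (130)(9.8)(19)sin36.5° = 14398 J
W_f = μ_k mg cosθ · L = (0.51)(130)(9.8)cos36.5°·19 = 9924 J
½mv² = 14398 − 9924 = 4474.6 J
v = √(2 × 4474.6/130) = 8.297 m/s

v = 8.3 m/s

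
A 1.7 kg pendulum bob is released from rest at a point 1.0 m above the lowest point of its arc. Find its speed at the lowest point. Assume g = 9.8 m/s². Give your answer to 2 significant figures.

By conservation of mechanical energy, mgh = ½mv²
v = √(2gh) = √(2 × 9.8 × 1.0) = √19.600 = 4.427 m/s

v = 4.4 m/s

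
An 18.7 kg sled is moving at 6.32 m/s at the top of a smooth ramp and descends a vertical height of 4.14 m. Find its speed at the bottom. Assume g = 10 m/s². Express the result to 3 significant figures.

v = 11.1 m/s

Equating total energy at the two states: ½mv₀² + mgh = ½mv²
The mass cancels from both sides.
v² = v₀² + 2gh = (6.32)² + 2(10)(4.14) = 122.74
v = √122.74 = 11.08 m/s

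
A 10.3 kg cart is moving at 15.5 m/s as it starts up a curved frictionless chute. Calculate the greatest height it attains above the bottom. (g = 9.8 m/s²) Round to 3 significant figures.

Setting KE at the bottom equal to PE gained: ½mv² = mgh
h = v²/(2g) = 15.5²/(2 × 9.8) = 12.26 m

h = 12.3 m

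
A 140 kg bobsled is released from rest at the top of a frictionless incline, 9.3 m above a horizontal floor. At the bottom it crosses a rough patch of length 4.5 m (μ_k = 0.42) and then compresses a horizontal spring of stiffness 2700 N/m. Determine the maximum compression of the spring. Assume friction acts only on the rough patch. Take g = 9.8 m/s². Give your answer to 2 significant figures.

x = 2.7 m

Initial energy: E₁ = mgh = (140)(9.8)(9.3) = 12760 J
Friction removes W_f = μ_k mg d = (0.42)(140)(9.8)(4.5) = 2593 J
Energy reaching the spring: E = 12760 − 2593 = 10167 J
At max compression ½kx² = E ⇒ x = √(2E/k) = √(2 × 10167/2700) = 2.744 m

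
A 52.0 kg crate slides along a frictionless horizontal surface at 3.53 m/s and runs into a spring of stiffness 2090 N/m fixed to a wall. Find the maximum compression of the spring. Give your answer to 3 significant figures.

x = 0.557 m

Conservation of energy between contact and max compression: ½mv² = ½kx²
x = v√(m/k) = 3.53 × √(52.0/2090) = 0.5568 m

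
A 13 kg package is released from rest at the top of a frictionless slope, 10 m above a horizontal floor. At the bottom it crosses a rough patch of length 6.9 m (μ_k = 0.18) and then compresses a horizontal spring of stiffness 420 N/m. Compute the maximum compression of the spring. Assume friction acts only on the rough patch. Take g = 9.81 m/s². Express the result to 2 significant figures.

x = 2.3 m

Initial energy: E₁ = mgh = (13)(9.81)(10) = 1275.3 J
Friction removes W_f = μ_k mg d = (0.18)(13)(9.81)(6.9) = 158.4 J
Energy reaching the spring: E = 1275.3 − 158.4 = 1116.9 J
At max compression ½kx² = E ⇒ x = √(2E/k) = √(2 × 1116.9/420) = 2.306 m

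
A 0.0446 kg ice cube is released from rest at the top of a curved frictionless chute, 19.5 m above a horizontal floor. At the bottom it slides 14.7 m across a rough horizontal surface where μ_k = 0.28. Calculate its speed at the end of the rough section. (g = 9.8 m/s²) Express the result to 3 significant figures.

Energy at the top = energy at the end + work done against friction:
mgh = ½mv² + μ_k m g d
W_f = μ_k mg d = (0.28)(0.0446)(9.8)(14.7) = 1.799 J
½mv² = mgh − W_f = 8.5231 − 1.799 = 6.7240 J
v = √(2 × 6.7240/0.0446) = 17.36 m/s

v = 17.4 m/s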